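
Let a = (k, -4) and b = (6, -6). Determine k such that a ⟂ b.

-4

a · b = k·6 + (-4)·(-6) = 24 + 6k
Set equal to 0: 6k = -24, so k = -4.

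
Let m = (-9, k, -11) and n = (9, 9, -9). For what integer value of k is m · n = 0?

-2

m · n = (-9)·9 + k·9 + (-11)·(-9) = 18 + 9k
Set equal to 0: 9k = -18, so k = -2.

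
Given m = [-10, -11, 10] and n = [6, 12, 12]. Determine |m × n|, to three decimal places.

314.356

i: (-11)·12 - 10·12 = -132 - 120 = -252
j: 10·6 - (-10)·12 = 60 - (-120) = 180
k: (-10)·12 - (-11)·6 = -120 - (-66) = -54
m × n = (-252, 180, -54)
|m × n| = √((-252)² + 180² + (-54)²) = √98820 ≈ 314.3565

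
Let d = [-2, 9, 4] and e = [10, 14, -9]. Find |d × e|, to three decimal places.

i: 9·(-9) - 4·14 = -81 - 56 = -137
j: 4·10 - (-2)·(-9) = 40 - 18 = 22
k: (-2)·14 - 9·10 = -28 - 90 = -118
d × e = (-137, 22, -118)
|d × e| = √((-137)² + 22² + (-118)²) = √33177 ≈ 182.1455

182.146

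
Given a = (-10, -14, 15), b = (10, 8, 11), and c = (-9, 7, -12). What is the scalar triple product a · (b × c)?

3566

b × c:
i: 8·(-12) - 11·7 = -96 - 77 = -173
j: 11·(-9) - 10·(-12) = -99 - (-120) = 21
k: 10·7 - 8·(-9) = 70 - (-72) = 142
b × c = (-173, 21, 142)
a · (b × c) = (-10)·(-173) + (-14)·21 + 15·142 = 1730 - 294 + 2130 = 3566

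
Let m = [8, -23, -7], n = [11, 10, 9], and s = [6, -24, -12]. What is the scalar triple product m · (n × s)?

n × s:
i: 10·(-12) - 9·(-24) = -120 - (-216) = 96
j: 9·6 - 11·(-12) = 54 - (-132) = 186
k: 11·(-24) - 10·6 = -264 - 60 = -324
n × s = (96, 186, -324)
m · (n × s) = 8·96 + (-23)·186 + (-7)·(-324) = 768 - 4278 + 2268 = -1242

-1242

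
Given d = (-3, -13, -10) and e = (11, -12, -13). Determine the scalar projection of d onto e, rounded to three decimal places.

d · e = (-3)·11 + (-13)·(-12) + (-10)·(-13) = -33 + 156 + 130 = 253
|e| = √(121 + 144 + 169) = √434 ≈ 20.8327
comp_e d = 253 / √434 ≈ 12.144

12.144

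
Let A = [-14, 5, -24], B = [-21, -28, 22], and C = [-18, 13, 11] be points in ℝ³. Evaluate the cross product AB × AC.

(-1523, 61, -188)

AB = (-7, -33, 46)
AC = (-4, 8, 35)
i: (-33)·35 - 46·8 = -1155 - 368 = -1523
j: 46·(-4) - (-7)·35 = -184 - (-245) = 61
k: (-7)·8 - (-33)·(-4) = -56 - 132 = -188
AB × AC = (-1523, 61, -188)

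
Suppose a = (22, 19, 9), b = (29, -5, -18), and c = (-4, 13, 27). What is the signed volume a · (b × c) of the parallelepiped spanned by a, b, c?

-8118

b × c:
i: (-5)·27 - (-18)·13 = -135 - (-234) = 99
j: (-18)·(-4) - 29·27 = 72 - 783 = -711
k: 29·13 - (-5)·(-4) = 377 - 20 = 357
b × c = (99, -711, 357)
a · (b × c) = 22·99 + 19·(-711) + 9·357 = 2178 - 13509 + 3213 = -8118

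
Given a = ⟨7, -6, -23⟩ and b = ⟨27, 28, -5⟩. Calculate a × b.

i: (-6)·(-5) - (-23)·28 = 30 - (-644) = 674
j: (-23)·27 - 7·(-5) = -621 - (-35) = -586
k: 7·28 - (-6)·27 = 196 - (-162) = 358
a × b = (674, -586, 358)

(674, -586, 358)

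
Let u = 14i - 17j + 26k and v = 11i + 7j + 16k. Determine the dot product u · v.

u · v = 14·11 + (-17)·7 + 26·16 = 154 - 119 + 416 = 451

451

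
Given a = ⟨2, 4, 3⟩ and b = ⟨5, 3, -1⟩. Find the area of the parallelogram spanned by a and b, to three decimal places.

i: 4·(-1) - 3·3 = -4 - 9 = -13
j: 3·5 - 2·(-1) = 15 - (-2) = 17
k: 2·3 - 4·5 = 6 - 20 = -14
a × b = (-13, 17, -14)
|a × b| = √((-13)² + 17² + (-14)²) = √654 ≈ 25.5734

25.573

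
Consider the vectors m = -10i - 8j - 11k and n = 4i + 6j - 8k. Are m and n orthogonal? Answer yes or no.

m · n = (-10)·4 + (-8)·6 + (-11)·(-8) = -40 - 48 + 88 = 0
Zero, so the vectors are orthogonal.

yes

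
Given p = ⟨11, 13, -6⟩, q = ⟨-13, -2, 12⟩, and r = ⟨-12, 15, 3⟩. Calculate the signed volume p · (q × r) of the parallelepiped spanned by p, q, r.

q × r:
i: (-2)·3 - 12·15 = -6 - 180 = -186
j: 12·(-12) - (-13)·3 = -144 - (-39) = -105
k: (-13)·15 - (-2)·(-12) = -195 - 24 = -219
q × r = (-186, -105, -219)
p · (q × r) = 11·(-186) + 13·(-105) + (-6)·(-219) = -2046 - 1365 + 1314 = -2097

-2097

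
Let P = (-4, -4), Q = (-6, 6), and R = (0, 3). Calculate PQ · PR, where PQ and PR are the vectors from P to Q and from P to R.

62

PQ = Q − P = (-2, 10)
PR = R − P = (4, 7)
PQ · PR = (-2)·4 + 10·7 = -8 + 70 = 62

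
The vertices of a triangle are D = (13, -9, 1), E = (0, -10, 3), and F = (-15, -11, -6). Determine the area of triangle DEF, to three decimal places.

73.712

DE = (-13, -1, 2),  DF = (-28, -2, -7)
i: (-1)·(-7) - 2·(-2) = 7 - (-4) = 11
j: 2·(-28) - (-13)·(-7) = -56 - 91 = -147
k: (-13)·(-2) - (-1)·(-28) = 26 - 28 = -2
DE × DF = (11, -147, -2)
|DE × DF| = √21734 ≈ 147.4246
area = ½ · 147.4246 ≈ 73.712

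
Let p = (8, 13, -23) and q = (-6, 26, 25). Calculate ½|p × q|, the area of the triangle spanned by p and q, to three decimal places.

i: 13·25 - (-23)·26 = 325 - (-598) = 923
j: (-23)·(-6) - 8·25 = 138 - 200 = -62
k: 8·26 - 13·(-6) = 208 - (-78) = 286
p × q = (923, -62, 286)
|p × q| = √(923² + (-62)² + 286²) = √937569 ≈ 968.2815
area = ½ · 968.2815 ≈ 484.141

484.141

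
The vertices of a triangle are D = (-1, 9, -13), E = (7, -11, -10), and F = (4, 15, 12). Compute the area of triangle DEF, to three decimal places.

284.804

DE = (8, -20, 3),  DF = (5, 6, 25)
i: (-20)·25 - 3·6 = -500 - 18 = -518
j: 3·5 - 8·25 = 15 - 200 = -185
k: 8·6 - (-20)·5 = 48 - (-100) = 148
DE × DF = (-518, -185, 148)
|DE × DF| = √324453 ≈ 569.6078
area = ½ · 569.6078 ≈ 284.804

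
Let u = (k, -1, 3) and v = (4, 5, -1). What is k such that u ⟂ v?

u · v = k·4 + (-1)·5 + 3·(-1) = -8 + 4k
Set equal to 0: 4k = 8, so k = 2.

2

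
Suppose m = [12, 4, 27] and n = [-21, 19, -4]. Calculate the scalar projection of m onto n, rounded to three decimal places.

-9.930

m · n = 12·(-21) + 4·19 + 27·(-4) = -252 + 76 - 108 = -284
|n| = √(441 + 361 + 16) = √818 ≈ 28.6007
comp_n m = -284 / √818 ≈ -9.930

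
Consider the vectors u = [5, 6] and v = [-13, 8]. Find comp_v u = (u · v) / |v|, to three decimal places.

-1.114

u · v = 5·(-13) + 6·8 = -65 + 48 = -17
|v| = √(169 + 64) = √233 ≈ 15.2643
comp_v u = -17 / √233 ≈ -1.114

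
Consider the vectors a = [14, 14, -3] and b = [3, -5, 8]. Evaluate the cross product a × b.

i: 14·8 - (-3)·(-5) = 112 - 15 = 97
j: (-3)·3 - 14·8 = -9 - 112 = -121
k: 14·(-5) - 14·3 = -70 - 42 = -112
a × b = (97, -121, -112)

(97, -121, -112)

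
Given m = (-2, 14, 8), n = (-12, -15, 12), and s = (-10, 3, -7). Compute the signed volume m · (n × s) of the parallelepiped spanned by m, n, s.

n × s:
i: (-15)·(-7) - 12·3 = 105 - 36 = 69
j: 12·(-10) - (-12)·(-7) = -120 - 84 = -204
k: (-12)·3 - (-15)·(-10) = -36 - 150 = -186
n × s = (69, -204, -186)
m · (n × s) = (-2)·69 + 14·(-204) + 8·(-186) = -138 - 2856 - 1488 = -4482

-4482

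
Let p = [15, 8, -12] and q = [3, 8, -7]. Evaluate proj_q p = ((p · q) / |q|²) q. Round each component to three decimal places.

p · q = 15·3 + 8·8 + (-12)·(-7) = 45 + 64 + 84 = 193
|q|² = 9 + 64 + 49 = 122
proj_q p = (193/122) · (3, 8, -7) ≈ (4.746, 12.656, -11.074)

(4.746, 12.656, -11.074)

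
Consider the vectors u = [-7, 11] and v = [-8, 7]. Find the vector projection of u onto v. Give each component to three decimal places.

(-9.416, 8.239)

u · v = (-7)·(-8) + 11·7 = 56 + 77 = 133
|v|² = 64 + 49 = 113
proj_v u = (133/113) · (-8, 7) ≈ (-9.416, 8.239)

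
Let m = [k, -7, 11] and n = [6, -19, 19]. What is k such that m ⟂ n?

m · n = k·6 + (-7)·(-19) + 11·19 = 342 + 6k
Set equal to 0: 6k = -342, so k = -57.

-57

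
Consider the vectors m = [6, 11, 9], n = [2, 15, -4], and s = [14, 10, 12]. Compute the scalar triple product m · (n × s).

n × s:
i: 15·12 - (-4)·10 = 180 - (-40) = 220
j: (-4)·14 - 2·12 = -56 - 24 = -80
k: 2·10 - 15·14 = 20 - 210 = -190
n × s = (220, -80, -190)
m · (n × s) = 6·220 + 11·(-80) + 9·(-190) = 1320 - 880 - 1710 = -1270

-1270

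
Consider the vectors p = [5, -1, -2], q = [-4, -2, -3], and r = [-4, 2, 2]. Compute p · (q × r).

q × r:
i: (-2)·2 - (-3)·2 = -4 - (-6) = 2
j: (-3)·(-4) - (-4)·2 = 12 - (-8) = 20
k: (-4)·2 - (-2)·(-4) = -8 - 8 = -16
q × r = (2, 20, -16)
p · (q × r) = 5·2 + (-1)·20 + (-2)·(-16) = 10 - 20 + 32 = 22

22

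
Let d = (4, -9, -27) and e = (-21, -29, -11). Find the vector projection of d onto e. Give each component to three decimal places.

(-7.095, -9.798, -3.716)

d · e = 4·(-21) + (-9)·(-29) + (-27)·(-11) = -84 + 261 + 297 = 474
|e|² = 441 + 841 + 121 = 1403
proj_e d = (474/1403) · (-21, -29, -11) ≈ (-7.095, -9.798, -3.716)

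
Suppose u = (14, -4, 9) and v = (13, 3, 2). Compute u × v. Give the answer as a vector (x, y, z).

(-35, 89, 94)

i: (-4)·2 - 9·3 = -8 - 27 = -35
j: 9·13 - 14·2 = 117 - 28 = 89
k: 14·3 - (-4)·13 = 42 - (-52) = 94
u × v = (-35, 89, 94)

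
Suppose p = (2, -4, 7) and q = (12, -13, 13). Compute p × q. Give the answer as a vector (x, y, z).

i: (-4)·13 - 7·(-13) = -52 - (-91) = 39
j: 7·12 - 2·13 = 84 - 26 = 58
k: 2·(-13) - (-4)·12 = -26 - (-48) = 22
p × q = (39, 58, 22)

(39, 58, 22)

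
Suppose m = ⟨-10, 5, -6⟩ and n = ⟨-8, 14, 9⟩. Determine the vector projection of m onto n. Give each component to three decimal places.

(-2.252, 3.941, 2.534)

m · n = (-10)·(-8) + 5·14 + (-6)·9 = 80 + 70 - 54 = 96
|n|² = 64 + 196 + 81 = 341
proj_n m = (96/341) · (-8, 14, 9) ≈ (-2.252, 3.941, 2.534)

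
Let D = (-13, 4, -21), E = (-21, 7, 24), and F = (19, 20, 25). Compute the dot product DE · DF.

1862

DE = E − D = (-8, 3, 45)
DF = F − D = (32, 16, 46)
DE · DF = (-8)·32 + 3·16 + 45·46 = -256 + 48 + 2070 = 1862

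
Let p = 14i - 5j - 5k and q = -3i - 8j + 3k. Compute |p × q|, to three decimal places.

141.007

i: (-5)·3 - (-5)·(-8) = -15 - 40 = -55
j: (-5)·(-3) - 14·3 = 15 - 42 = -27
k: 14·(-8) - (-5)·(-3) = -112 - 15 = -127
p × q = (-55, -27, -127)
|p × q| = √((-55)² + (-27)² + (-127)²) = √19883 ≈ 141.0071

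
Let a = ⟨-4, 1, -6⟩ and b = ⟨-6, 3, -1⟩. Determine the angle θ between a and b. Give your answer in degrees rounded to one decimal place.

a · b = (-4)·(-6) + 1·3 + (-6)·(-1) = 24 + 3 + 6 = 33
|a|² = 16 + 1 + 36 = 53,  |a| = √53 ≈ 7.280110
|b|² = 36 + 9 + 1 = 46,  |b| = √46 ≈ 6.782330
cos θ = 33 / (7.280110 · 6.782330) ≈ 0.66834
θ = arccos(0.66834) ≈ 48.1°

48.1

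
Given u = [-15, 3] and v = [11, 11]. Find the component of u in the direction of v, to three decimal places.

u · v = (-15)·11 + 3·11 = -165 + 33 = -132
|v| = √(121 + 121) = √242 ≈ 15.5563
comp_v u = -132 / √242 ≈ -8.485

-8.485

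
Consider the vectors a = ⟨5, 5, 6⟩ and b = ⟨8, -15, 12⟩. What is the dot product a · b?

37

a · b = 5·8 + 5·(-15) + 6·12 = 40 - 75 + 72 = 37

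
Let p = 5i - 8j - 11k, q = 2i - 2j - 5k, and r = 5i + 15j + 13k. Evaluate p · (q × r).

213

q × r:
i: (-2)·13 - (-5)·15 = -26 - (-75) = 49
j: (-5)·5 - 2·13 = -25 - 26 = -51
k: 2·15 - (-2)·5 = 30 - (-10) = 40
q × r = (49, -51, 40)
p · (q × r) = 5·49 + (-8)·(-51) + (-11)·40 = 245 + 408 - 440 = 213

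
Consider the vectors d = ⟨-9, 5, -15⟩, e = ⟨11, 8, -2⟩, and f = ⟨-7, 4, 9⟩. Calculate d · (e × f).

e × f:
i: 8·9 - (-2)·4 = 72 - (-8) = 80
j: (-2)·(-7) - 11·9 = 14 - 99 = -85
k: 11·4 - 8·(-7) = 44 - (-56) = 100
e × f = (80, -85, 100)
d · (e × f) = (-9)·80 + 5·(-85) + (-15)·100 = -720 - 425 - 1500 = -2645

-2645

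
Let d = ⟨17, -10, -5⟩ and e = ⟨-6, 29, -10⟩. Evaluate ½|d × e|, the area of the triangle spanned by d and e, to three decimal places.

i: (-10)·(-10) - (-5)·29 = 100 - (-145) = 245
j: (-5)·(-6) - 17·(-10) = 30 - (-170) = 200
k: 17·29 - (-10)·(-6) = 493 - 60 = 433
d × e = (245, 200, 433)
|d × e| = √(245² + 200² + 433²) = √287514 ≈ 536.2033
area = ½ · 536.2033 ≈ 268.102

268.102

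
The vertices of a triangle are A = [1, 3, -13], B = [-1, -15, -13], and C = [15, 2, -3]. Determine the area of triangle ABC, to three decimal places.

AB = (-2, -18, 0),  AC = (14, -1, 10)
i: (-18)·10 - 0·(-1) = -180 - 0 = -180
j: 0·14 - (-2)·10 = 0 - (-20) = 20
k: (-2)·(-1) - (-18)·14 = 2 - (-252) = 254
AB × AC = (-180, 20, 254)
|AB × AC| = √97316 ≈ 311.9551
area = ½ · 311.9551 ≈ 155.978

155.978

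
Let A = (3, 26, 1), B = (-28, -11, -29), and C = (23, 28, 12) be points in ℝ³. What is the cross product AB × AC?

AB = (-31, -37, -30)
AC = (20, 2, 11)
i: (-37)·11 - (-30)·2 = -407 - (-60) = -347
j: (-30)·20 - (-31)·11 = -600 - (-341) = -259
k: (-31)·2 - (-37)·20 = -62 - (-740) = 678
AB × AC = (-347, -259, 678)

(-347, -259, 678)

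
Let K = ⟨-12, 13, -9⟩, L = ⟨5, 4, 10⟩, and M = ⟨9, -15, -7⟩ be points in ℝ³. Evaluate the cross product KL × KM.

(514, 365, -287)

KL = (17, -9, 19)
KM = (21, -28, 2)
i: (-9)·2 - 19·(-28) = -18 - (-532) = 514
j: 19·21 - 17·2 = 399 - 34 = 365
k: 17·(-28) - (-9)·21 = -476 - (-189) = -287
KL × KM = (514, 365, -287)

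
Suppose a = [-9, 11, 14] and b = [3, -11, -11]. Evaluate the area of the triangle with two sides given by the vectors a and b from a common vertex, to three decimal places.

46.621

i: 11·(-11) - 14·(-11) = -121 - (-154) = 33
j: 14·3 - (-9)·(-11) = 42 - 99 = -57
k: (-9)·(-11) - 11·3 = 99 - 33 = 66
a × b = (33, -57, 66)
|a × b| = √(33² + (-57)² + 66²) = √8694 ≈ 93.2416
area = ½ · 93.2416 ≈ 46.621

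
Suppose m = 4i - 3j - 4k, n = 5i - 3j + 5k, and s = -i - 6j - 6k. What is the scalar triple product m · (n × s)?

249

n × s:
i: (-3)·(-6) - 5·(-6) = 18 - (-30) = 48
j: 5·(-1) - 5·(-6) = -5 - (-30) = 25
k: 5·(-6) - (-3)·(-1) = -30 - 3 = -33
n × s = (48, 25, -33)
m · (n × s) = 4·48 + (-3)·25 + (-4)·(-33) = 192 - 75 + 132 = 249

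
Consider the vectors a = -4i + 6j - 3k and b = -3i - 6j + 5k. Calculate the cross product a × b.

i: 6·5 - (-3)·(-6) = 30 - 18 = 12
j: (-3)·(-3) - (-4)·5 = 9 - (-20) = 29
k: (-4)·(-6) - 6·(-3) = 24 - (-18) = 42
a × b = (12, 29, 42)

(12, 29, 42)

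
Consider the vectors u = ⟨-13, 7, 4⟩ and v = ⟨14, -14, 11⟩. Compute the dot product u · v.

u · v = (-13)·14 + 7·(-14) + 4·11 = -182 - 98 + 44 = -236

-236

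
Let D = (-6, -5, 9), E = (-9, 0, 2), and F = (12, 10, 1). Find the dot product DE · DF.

DE = E − D = (-3, 5, -7)
DF = F − D = (18, 15, -8)
DE · DF = (-3)·18 + 5·15 + (-7)·(-8) = -54 + 75 + 56 = 77

77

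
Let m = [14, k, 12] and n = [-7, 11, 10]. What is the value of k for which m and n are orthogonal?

m · n = 14·(-7) + k·11 + 12·10 = 22 + 11k
Set equal to 0: 11k = -22, so k = -2.

-2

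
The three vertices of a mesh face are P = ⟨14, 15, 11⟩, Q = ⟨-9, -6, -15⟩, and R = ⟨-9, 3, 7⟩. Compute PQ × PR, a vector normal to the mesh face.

(-228, 506, -207)

PQ = (-23, -21, -26)
PR = (-23, -12, -4)
i: (-21)·(-4) - (-26)·(-12) = 84 - 312 = -228
j: (-26)·(-23) - (-23)·(-4) = 598 - 92 = 506
k: (-23)·(-12) - (-21)·(-23) = 276 - 483 = -207
PQ × PR = (-228, 506, -207)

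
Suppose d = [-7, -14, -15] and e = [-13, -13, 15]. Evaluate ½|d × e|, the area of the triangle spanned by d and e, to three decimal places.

256.079

i: (-14)·15 - (-15)·(-13) = -210 - 195 = -405
j: (-15)·(-13) - (-7)·15 = 195 - (-105) = 300
k: (-7)·(-13) - (-14)·(-13) = 91 - 182 = -91
d × e = (-405, 300, -91)
|d × e| = √((-405)² + 300² + (-91)²) = √262306 ≈ 512.1582
area = ½ · 512.1582 ≈ 256.079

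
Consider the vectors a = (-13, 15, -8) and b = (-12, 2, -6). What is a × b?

i: 15·(-6) - (-8)·2 = -90 - (-16) = -74
j: (-8)·(-12) - (-13)·(-6) = 96 - 78 = 18
k: (-13)·2 - 15·(-12) = -26 - (-180) = 154
a × b = (-74, 18, 154)

(-74, 18, 154)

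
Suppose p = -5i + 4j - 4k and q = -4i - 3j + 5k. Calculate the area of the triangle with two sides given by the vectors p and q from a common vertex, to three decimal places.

26.010

i: 4·5 - (-4)·(-3) = 20 - 12 = 8
j: (-4)·(-4) - (-5)·5 = 16 - (-25) = 41
k: (-5)·(-3) - 4·(-4) = 15 - (-16) = 31
p × q = (8, 41, 31)
|p × q| = √(8² + 41² + 31²) = √2706 ≈ 52.0192
area = ½ · 52.0192 ≈ 26.010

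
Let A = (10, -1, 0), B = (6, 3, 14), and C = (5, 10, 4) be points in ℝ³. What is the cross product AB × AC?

AB = (-4, 4, 14)
AC = (-5, 11, 4)
i: 4·4 - 14·11 = 16 - 154 = -138
j: 14·(-5) - (-4)·4 = -70 - (-16) = -54
k: (-4)·11 - 4·(-5) = -44 - (-20) = -24
AB × AC = (-138, -54, -24)

(-138, -54, -24)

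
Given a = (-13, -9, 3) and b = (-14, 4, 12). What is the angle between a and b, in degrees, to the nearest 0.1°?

a · b = (-13)·(-14) + (-9)·4 + 3·12 = 182 - 36 + 36 = 182
|a|² = 169 + 81 + 9 = 259,  |a| = √259 ≈ 16.093477
|b|² = 196 + 16 + 144 = 356,  |b| = √356 ≈ 18.867962
cos θ = 182 / (16.093477 · 18.867962) ≈ 0.59937
θ = arccos(0.59937) ≈ 53.2°

53.2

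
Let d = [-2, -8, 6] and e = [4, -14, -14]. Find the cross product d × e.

i: (-8)·(-14) - 6·(-14) = 112 - (-84) = 196
j: 6·4 - (-2)·(-14) = 24 - 28 = -4
k: (-2)·(-14) - (-8)·4 = 28 - (-32) = 60
d × e = (196, -4, 60)

(196, -4, 60)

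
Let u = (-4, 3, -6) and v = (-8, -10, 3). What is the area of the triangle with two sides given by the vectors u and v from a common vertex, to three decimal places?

i: 3·3 - (-6)·(-10) = 9 - 60 = -51
j: (-6)·(-8) - (-4)·3 = 48 - (-12) = 60
k: (-4)·(-10) - 3·(-8) = 40 - (-24) = 64
u × v = (-51, 60, 64)
|u × v| = √((-51)² + 60² + 64²) = √10297 ≈ 101.4741
area = ½ · 101.4741 ≈ 50.737

50.737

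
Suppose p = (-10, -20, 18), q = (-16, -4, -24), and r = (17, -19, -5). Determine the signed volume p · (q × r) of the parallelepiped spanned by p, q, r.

q × r:
i: (-4)·(-5) - (-24)·(-19) = 20 - 456 = -436
j: (-24)·17 - (-16)·(-5) = -408 - 80 = -488
k: (-16)·(-19) - (-4)·17 = 304 - (-68) = 372
q × r = (-436, -488, 372)
p · (q × r) = (-10)·(-436) + (-20)·(-488) + 18·372 = 4360 + 9760 + 6696 = 20816

20816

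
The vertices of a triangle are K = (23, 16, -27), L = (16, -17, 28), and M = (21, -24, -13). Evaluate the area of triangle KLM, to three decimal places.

KL = (-7, -33, 55),  KM = (-2, -40, 14)
i: (-33)·14 - 55·(-40) = -462 - (-2200) = 1738
j: 55·(-2) - (-7)·14 = -110 - (-98) = -12
k: (-7)·(-40) - (-33)·(-2) = 280 - 66 = 214
KL × KM = (1738, -12, 214)
|KL × KM| = √3066584 ≈ 1751.1665
area = ½ · 1751.1665 ≈ 875.583

875.583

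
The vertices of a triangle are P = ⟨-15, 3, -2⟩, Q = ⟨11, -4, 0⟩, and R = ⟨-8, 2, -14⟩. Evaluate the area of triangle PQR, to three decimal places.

168.968

PQ = (26, -7, 2),  PR = (7, -1, -12)
i: (-7)·(-12) - 2·(-1) = 84 - (-2) = 86
j: 2·7 - 26·(-12) = 14 - (-312) = 326
k: 26·(-1) - (-7)·7 = -26 - (-49) = 23
PQ × PR = (86, 326, 23)
|PQ × PR| = √114201 ≈ 337.9364
area = ½ · 337.9364 ≈ 168.968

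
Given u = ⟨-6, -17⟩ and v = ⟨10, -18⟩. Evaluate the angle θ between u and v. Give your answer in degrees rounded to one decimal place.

u · v = (-6)·10 + (-17)·(-18) = -60 + 306 = 246
|u|² = 36 + 289 = 325,  |u| = √325 ≈ 18.027756
|v|² = 100 + 324 = 424,  |v| = √424 ≈ 20.591260
cos θ = 246 / (18.027756 · 20.591260) ≈ 0.66269
θ = arccos(0.66269) ≈ 48.5°

48.5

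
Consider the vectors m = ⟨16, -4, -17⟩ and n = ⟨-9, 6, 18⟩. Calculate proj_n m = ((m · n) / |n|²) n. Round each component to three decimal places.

m · n = 16·(-9) + (-4)·6 + (-17)·18 = -144 - 24 - 306 = -474
|n|² = 81 + 36 + 324 = 441
proj_n m = (-474/441) · (-9, 6, 18) ≈ (9.673, -6.449, -19.347)

(9.673, -6.449, -19.347)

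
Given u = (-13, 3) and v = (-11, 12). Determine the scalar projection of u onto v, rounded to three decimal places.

u · v = (-13)·(-11) + 3·12 = 143 + 36 = 179
|v| = √(121 + 144) = √265 ≈ 16.2788
comp_v u = 179 / √265 ≈ 10.996

10.996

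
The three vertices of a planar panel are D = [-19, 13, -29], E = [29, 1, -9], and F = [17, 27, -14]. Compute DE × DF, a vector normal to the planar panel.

(-460, 0, 1104)

DE = (48, -12, 20)
DF = (36, 14, 15)
i: (-12)·15 - 20·14 = -180 - 280 = -460
j: 20·36 - 48·15 = 720 - 720 = 0
k: 48·14 - (-12)·36 = 672 - (-432) = 1104
DE × DF = (-460, 0, 1104)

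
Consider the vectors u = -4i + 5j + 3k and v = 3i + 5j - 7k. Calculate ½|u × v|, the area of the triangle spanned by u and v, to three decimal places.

i: 5·(-7) - 3·5 = -35 - 15 = -50
j: 3·3 - (-4)·(-7) = 9 - 28 = -19
k: (-4)·5 - 5·3 = -20 - 15 = -35
u × v = (-50, -19, -35)
|u × v| = √((-50)² + (-19)² + (-35)²) = √4086 ≈ 63.9218
area = ½ · 63.9218 ≈ 31.961

31.961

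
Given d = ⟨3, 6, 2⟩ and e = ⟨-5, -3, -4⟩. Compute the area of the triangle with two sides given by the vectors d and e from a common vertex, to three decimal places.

i: 6·(-4) - 2·(-3) = -24 - (-6) = -18
j: 2·(-5) - 3·(-4) = -10 - (-12) = 2
k: 3·(-3) - 6·(-5) = -9 - (-30) = 21
d × e = (-18, 2, 21)
|d × e| = √((-18)² + 2² + 21²) = √769 ≈ 27.7308
area = ½ · 27.7308 ≈ 13.865

13.865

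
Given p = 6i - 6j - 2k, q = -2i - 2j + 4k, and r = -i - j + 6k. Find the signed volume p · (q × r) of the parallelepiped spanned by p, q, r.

q × r:
i: (-2)·6 - 4·(-1) = -12 - (-4) = -8
j: 4·(-1) - (-2)·6 = -4 - (-12) = 8
k: (-2)·(-1) - (-2)·(-1) = 2 - 2 = 0
q × r = (-8, 8, 0)
p · (q × r) = 6·(-8) + (-6)·8 + (-2)·0 = -48 - 48 + 0 = -96

-96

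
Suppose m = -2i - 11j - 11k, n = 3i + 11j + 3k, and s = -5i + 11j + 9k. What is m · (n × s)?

-638

n × s:
i: 11·9 - 3·11 = 99 - 33 = 66
j: 3·(-5) - 3·9 = -15 - 27 = -42
k: 3·11 - 11·(-5) = 33 - (-55) = 88
n × s = (66, -42, 88)
m · (n × s) = (-2)·66 + (-11)·(-42) + (-11)·88 = -132 + 462 - 968 = -638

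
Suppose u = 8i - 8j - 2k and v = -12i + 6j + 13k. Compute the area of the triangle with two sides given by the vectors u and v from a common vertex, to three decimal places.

i: (-8)·13 - (-2)·6 = -104 - (-12) = -92
j: (-2)·(-12) - 8·13 = 24 - 104 = -80
k: 8·6 - (-8)·(-12) = 48 - 96 = -48
u × v = (-92, -80, -48)
|u × v| = √((-92)² + (-80)² + (-48)²) = √17168 ≈ 131.0267
area = ½ · 131.0267 ≈ 65.513

65.513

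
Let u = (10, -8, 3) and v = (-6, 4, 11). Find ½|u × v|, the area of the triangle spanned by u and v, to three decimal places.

i: (-8)·11 - 3·4 = -88 - 12 = -100
j: 3·(-6) - 10·11 = -18 - 110 = -128
k: 10·4 - (-8)·(-6) = 40 - 48 = -8
u × v = (-100, -128, -8)
|u × v| = √((-100)² + (-128)² + (-8)²) = √26448 ≈ 162.6284
area = ½ · 162.6284 ≈ 81.314

81.314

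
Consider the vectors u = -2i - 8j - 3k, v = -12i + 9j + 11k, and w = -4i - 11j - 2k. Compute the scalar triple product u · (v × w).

v × w:
i: 9·(-2) - 11·(-11) = -18 - (-121) = 103
j: 11·(-4) - (-12)·(-2) = -44 - 24 = -68
k: (-12)·(-11) - 9·(-4) = 132 - (-36) = 168
v × w = (103, -68, 168)
u · (v × w) = (-2)·103 + (-8)·(-68) + (-3)·168 = -206 + 544 - 504 = -166

-166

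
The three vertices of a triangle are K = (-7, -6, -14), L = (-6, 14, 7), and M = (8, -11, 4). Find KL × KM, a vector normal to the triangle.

(465, 297, -305)

KL = (1, 20, 21)
KM = (15, -5, 18)
i: 20·18 - 21·(-5) = 360 - (-105) = 465
j: 21·15 - 1·18 = 315 - 18 = 297
k: 1·(-5) - 20·15 = -5 - 300 = -305
KL × KM = (465, 297, -305)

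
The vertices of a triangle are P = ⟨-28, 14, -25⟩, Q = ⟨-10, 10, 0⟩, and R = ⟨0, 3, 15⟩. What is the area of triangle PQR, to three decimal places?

72.493

PQ = (18, -4, 25),  PR = (28, -11, 40)
i: (-4)·40 - 25·(-11) = -160 - (-275) = 115
j: 25·28 - 18·40 = 700 - 720 = -20
k: 18·(-11) - (-4)·28 = -198 - (-112) = -86
PQ × PR = (115, -20, -86)
|PQ × PR| = √21021 ≈ 144.9862
area = ½ · 144.9862 ≈ 72.493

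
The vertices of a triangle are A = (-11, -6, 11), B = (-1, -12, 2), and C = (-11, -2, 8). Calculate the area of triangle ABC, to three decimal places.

AB = (10, -6, -9),  AC = (0, 4, -3)
i: (-6)·(-3) - (-9)·4 = 18 - (-36) = 54
j: (-9)·0 - 10·(-3) = 0 - (-30) = 30
k: 10·4 - (-6)·0 = 40 - 0 = 40
AB × AC = (54, 30, 40)
|AB × AC| = √5416 ≈ 73.5935
area = ½ · 73.5935 ≈ 36.797

36.797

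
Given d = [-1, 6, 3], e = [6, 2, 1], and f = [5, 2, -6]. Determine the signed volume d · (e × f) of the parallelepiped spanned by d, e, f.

266

e × f:
i: 2·(-6) - 1·2 = -12 - 2 = -14
j: 1·5 - 6·(-6) = 5 - (-36) = 41
k: 6·2 - 2·5 = 12 - 10 = 2
e × f = (-14, 41, 2)
d · (e × f) = (-1)·(-14) + 6·41 + 3·2 = 14 + 246 + 6 = 266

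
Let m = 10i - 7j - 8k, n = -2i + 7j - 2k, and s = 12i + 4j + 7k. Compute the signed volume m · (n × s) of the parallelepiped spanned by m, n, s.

1376

n × s:
i: 7·7 - (-2)·4 = 49 - (-8) = 57
j: (-2)·12 - (-2)·7 = -24 - (-14) = -10
k: (-2)·4 - 7·12 = -8 - 84 = -92
n × s = (57, -10, -92)
m · (n × s) = 10·57 + (-7)·(-10) + (-8)·(-92) = 570 + 70 + 736 = 1376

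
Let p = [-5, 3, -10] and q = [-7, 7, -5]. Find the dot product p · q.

p · q = (-5)·(-7) + 3·7 + (-10)·(-5) = 35 + 21 + 50 = 106

106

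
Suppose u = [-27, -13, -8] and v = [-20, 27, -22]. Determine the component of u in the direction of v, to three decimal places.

u · v = (-27)·(-20) + (-13)·27 + (-8)·(-22) = 540 - 351 + 176 = 365
|v| = √(400 + 729 + 484) = √1613 ≈ 40.1622
comp_v u = 365 / √1613 ≈ 9.088

9.088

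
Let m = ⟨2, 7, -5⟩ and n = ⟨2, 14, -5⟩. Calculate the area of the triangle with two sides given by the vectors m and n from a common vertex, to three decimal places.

18.848

i: 7·(-5) - (-5)·14 = -35 - (-70) = 35
j: (-5)·2 - 2·(-5) = -10 - (-10) = 0
k: 2·14 - 7·2 = 28 - 14 = 14
m × n = (35, 0, 14)
|m × n| = √(35² + 0² + 14²) = √1421 ≈ 37.6962
area = ½ · 37.6962 ≈ 18.848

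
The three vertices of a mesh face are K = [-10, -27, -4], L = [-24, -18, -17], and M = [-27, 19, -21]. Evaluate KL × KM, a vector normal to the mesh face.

KL = (-14, 9, -13)
KM = (-17, 46, -17)
i: 9·(-17) - (-13)·46 = -153 - (-598) = 445
j: (-13)·(-17) - (-14)·(-17) = 221 - 238 = -17
k: (-14)·46 - 9·(-17) = -644 - (-153) = -491
KL × KM = (445, -17, -491)

(445, -17, -491)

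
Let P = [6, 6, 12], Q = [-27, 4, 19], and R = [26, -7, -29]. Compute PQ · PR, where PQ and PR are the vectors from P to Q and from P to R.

-921

PQ = Q − P = (-33, -2, 7)
PR = R − P = (20, -13, -41)
PQ · PR = (-33)·20 + (-2)·(-13) + 7·(-41) = -660 + 26 - 287 = -921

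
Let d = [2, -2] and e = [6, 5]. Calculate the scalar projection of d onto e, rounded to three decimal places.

0.256

d · e = 2·6 + (-2)·5 = 12 - 10 = 2
|e| = √(36 + 25) = √61 ≈ 7.8102
comp_e d = 2 / √61 ≈ 0.256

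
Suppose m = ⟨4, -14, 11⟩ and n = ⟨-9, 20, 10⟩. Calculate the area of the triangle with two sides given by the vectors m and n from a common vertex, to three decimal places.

194.317

i: (-14)·10 - 11·20 = -140 - 220 = -360
j: 11·(-9) - 4·10 = -99 - 40 = -139
k: 4·20 - (-14)·(-9) = 80 - 126 = -46
m × n = (-360, -139, -46)
|m × n| = √((-360)² + (-139)² + (-46)²) = √151037 ≈ 388.6348
area = ½ · 388.6348 ≈ 194.317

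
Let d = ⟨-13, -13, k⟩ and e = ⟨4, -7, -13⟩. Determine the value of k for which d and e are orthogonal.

3

d · e = (-13)·4 + (-13)·(-7) + k·(-13) = 39 - 13k
Set equal to 0: -13k = -39, so k = 3.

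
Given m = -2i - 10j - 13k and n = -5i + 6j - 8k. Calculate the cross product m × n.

i: (-10)·(-8) - (-13)·6 = 80 - (-78) = 158
j: (-13)·(-5) - (-2)·(-8) = 65 - 16 = 49
k: (-2)·6 - (-10)·(-5) = -12 - 50 = -62
m × n = (158, 49, -62)

(158, 49, -62)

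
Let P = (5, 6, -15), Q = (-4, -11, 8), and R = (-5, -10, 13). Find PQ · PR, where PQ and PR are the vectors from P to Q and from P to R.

1006

PQ = Q − P = (-9, -17, 23)
PR = R − P = (-10, -16, 28)
PQ · PR = (-9)·(-10) + (-17)·(-16) + 23·28 = 90 + 272 + 644 = 1006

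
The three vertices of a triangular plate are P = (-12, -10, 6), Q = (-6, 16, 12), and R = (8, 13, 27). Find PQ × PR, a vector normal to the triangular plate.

PQ = (6, 26, 6)
PR = (20, 23, 21)
i: 26·21 - 6·23 = 546 - 138 = 408
j: 6·20 - 6·21 = 120 - 126 = -6
k: 6·23 - 26·20 = 138 - 520 = -382
PQ × PR = (408, -6, -382)

(408, -6, -382)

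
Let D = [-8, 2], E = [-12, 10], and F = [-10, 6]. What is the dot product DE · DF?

DE = E − D = (-4, 8)
DF = F − D = (-2, 4)
DE · DF = (-4)·(-2) + 8·4 = 8 + 32 = 40

40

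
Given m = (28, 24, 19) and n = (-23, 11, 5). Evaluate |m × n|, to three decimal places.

i: 24·5 - 19·11 = 120 - 209 = -89
j: 19·(-23) - 28·5 = -437 - 140 = -577
k: 28·11 - 24·(-23) = 308 - (-552) = 860
m × n = (-89, -577, 860)
|m × n| = √((-89)² + (-577)² + 860²) = √1080450 ≈ 1039.4470

1039.447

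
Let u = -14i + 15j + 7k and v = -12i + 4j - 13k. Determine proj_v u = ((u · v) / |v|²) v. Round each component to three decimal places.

u · v = (-14)·(-12) + 15·4 + 7·(-13) = 168 + 60 - 91 = 137
|v|² = 144 + 16 + 169 = 329
proj_v u = (137/329) · (-12, 4, -13) ≈ (-4.997, 1.666, -5.413)

(-4.997, 1.666, -5.413)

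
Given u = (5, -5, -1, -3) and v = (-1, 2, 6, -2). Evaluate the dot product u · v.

u · v = 5·(-1) + (-5)·2 + (-1)·6 + (-3)·(-2) = -5 - 10 - 6 + 6 = -15

-15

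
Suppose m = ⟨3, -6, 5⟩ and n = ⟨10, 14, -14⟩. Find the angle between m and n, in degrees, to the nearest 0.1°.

m · n = 3·10 + (-6)·14 + 5·(-14) = 30 - 84 - 70 = -124
|m|² = 9 + 36 + 25 = 70,  |m| = √70 ≈ 8.366600
|n|² = 100 + 196 + 196 = 492,  |n| = √492 ≈ 22.181073
cos θ = -124 / (8.366600 · 22.181073) ≈ -0.66817
θ = arccos(-0.66817) ≈ 131.9°

131.9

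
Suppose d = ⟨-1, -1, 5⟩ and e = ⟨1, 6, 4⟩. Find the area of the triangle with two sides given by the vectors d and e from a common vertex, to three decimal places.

17.762

i: (-1)·4 - 5·6 = -4 - 30 = -34
j: 5·1 - (-1)·4 = 5 - (-4) = 9
k: (-1)·6 - (-1)·1 = -6 - (-1) = -5
d × e = (-34, 9, -5)
|d × e| = √((-34)² + 9² + (-5)²) = √1262 ≈ 35.5246
area = ½ · 35.5246 ≈ 17.762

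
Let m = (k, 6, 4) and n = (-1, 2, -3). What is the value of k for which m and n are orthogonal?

0

m · n = k·(-1) + 6·2 + 4·(-3) = 0 - 1k
Set equal to 0: -1k = 0, so k = 0.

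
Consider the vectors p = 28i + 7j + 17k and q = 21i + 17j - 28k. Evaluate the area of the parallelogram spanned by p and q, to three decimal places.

i: 7·(-28) - 17·17 = -196 - 289 = -485
j: 17·21 - 28·(-28) = 357 - (-784) = 1141
k: 28·17 - 7·21 = 476 - 147 = 329
p × q = (-485, 1141, 329)
|p × q| = √((-485)² + 1141² + 329²) = √1645347 ≈ 1282.7108

1282.711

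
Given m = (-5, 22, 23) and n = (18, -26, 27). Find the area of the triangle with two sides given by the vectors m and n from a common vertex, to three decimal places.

669.519

i: 22·27 - 23·(-26) = 594 - (-598) = 1192
j: 23·18 - (-5)·27 = 414 - (-135) = 549
k: (-5)·(-26) - 22·18 = 130 - 396 = -266
m × n = (1192, 549, -266)
|m × n| = √(1192² + 549² + (-266)²) = √1793021 ≈ 1339.0373
area = ½ · 1339.0373 ≈ 669.519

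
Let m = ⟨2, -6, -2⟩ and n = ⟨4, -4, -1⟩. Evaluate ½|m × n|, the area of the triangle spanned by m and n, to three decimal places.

i: (-6)·(-1) - (-2)·(-4) = 6 - 8 = -2
j: (-2)·4 - 2·(-1) = -8 - (-2) = -6
k: 2·(-4) - (-6)·4 = -8 - (-24) = 16
m × n = (-2, -6, 16)
|m × n| = √((-2)² + (-6)² + 16²) = √296 ≈ 17.2047
area = ½ · 17.2047 ≈ 8.602

8.602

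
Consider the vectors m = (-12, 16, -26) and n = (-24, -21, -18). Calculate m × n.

i: 16·(-18) - (-26)·(-21) = -288 - 546 = -834
j: (-26)·(-24) - (-12)·(-18) = 624 - 216 = 408
k: (-12)·(-21) - 16·(-24) = 252 - (-384) = 636
m × n = (-834, 408, 636)

(-834, 408, 636)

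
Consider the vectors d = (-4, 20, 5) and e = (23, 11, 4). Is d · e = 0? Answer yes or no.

no

d · e = (-4)·23 + 20·11 + 5·4 = -92 + 220 + 20 = 148
Nonzero, so the vectors are not orthogonal.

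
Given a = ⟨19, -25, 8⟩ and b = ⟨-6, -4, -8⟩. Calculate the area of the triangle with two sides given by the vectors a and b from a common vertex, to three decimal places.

170.085

i: (-25)·(-8) - 8·(-4) = 200 - (-32) = 232
j: 8·(-6) - 19·(-8) = -48 - (-152) = 104
k: 19·(-4) - (-25)·(-6) = -76 - 150 = -226
a × b = (232, 104, -226)
|a × b| = √(232² + 104² + (-226)²) = √115716 ≈ 340.1705
area = ½ · 340.1705 ≈ 170.085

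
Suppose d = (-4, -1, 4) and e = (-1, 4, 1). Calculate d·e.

d · e = (-4)·(-1) + (-1)·4 + 4·1 = 4 - 4 + 4 = 4

4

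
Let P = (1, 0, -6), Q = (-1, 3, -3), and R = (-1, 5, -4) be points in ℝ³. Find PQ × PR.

PQ = (-2, 3, 3)
PR = (-2, 5, 2)
i: 3·2 - 3·5 = 6 - 15 = -9
j: 3·(-2) - (-2)·2 = -6 - (-4) = -2
k: (-2)·5 - 3·(-2) = -10 - (-6) = -4
PQ × PR = (-9, -2, -4)

(-9, -2, -4)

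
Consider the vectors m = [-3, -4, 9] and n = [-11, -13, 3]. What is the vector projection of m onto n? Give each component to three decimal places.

m · n = (-3)·(-11) + (-4)·(-13) + 9·3 = 33 + 52 + 27 = 112
|n|² = 121 + 169 + 9 = 299
proj_n m = (112/299) · (-11, -13, 3) ≈ (-4.120, -4.870, 1.124)

(-4.120, -4.870, 1.124)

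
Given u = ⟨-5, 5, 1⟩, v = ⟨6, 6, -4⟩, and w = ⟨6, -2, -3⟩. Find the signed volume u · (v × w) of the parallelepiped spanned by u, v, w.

52

v × w:
i: 6·(-3) - (-4)·(-2) = -18 - 8 = -26
j: (-4)·6 - 6·(-3) = -24 - (-18) = -6
k: 6·(-2) - 6·6 = -12 - 36 = -48
v × w = (-26, -6, -48)
u · (v × w) = (-5)·(-26) + 5·(-6) + 1·(-48) = 130 - 30 - 48 = 52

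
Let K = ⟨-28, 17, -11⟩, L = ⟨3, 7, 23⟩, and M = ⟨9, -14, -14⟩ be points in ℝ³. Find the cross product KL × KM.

(1084, 1351, -591)

KL = (31, -10, 34)
KM = (37, -31, -3)
i: (-10)·(-3) - 34·(-31) = 30 - (-1054) = 1084
j: 34·37 - 31·(-3) = 1258 - (-93) = 1351
k: 31·(-31) - (-10)·37 = -961 - (-370) = -591
KL × KM = (1084, 1351, -591)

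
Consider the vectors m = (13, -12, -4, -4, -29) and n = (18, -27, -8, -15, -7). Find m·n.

853

m · n = 13·18 + (-12)·(-27) + (-4)·(-8) + (-4)·(-15) + (-29)·(-7) = 234 + 324 + 32 + 60 + 203 = 853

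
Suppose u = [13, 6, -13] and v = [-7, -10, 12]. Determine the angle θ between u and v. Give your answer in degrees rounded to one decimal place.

158.0

u · v = 13·(-7) + 6·(-10) + (-13)·12 = -91 - 60 - 156 = -307
|u|² = 169 + 36 + 169 = 374,  |u| = √374 ≈ 19.339080
|v|² = 49 + 100 + 144 = 293,  |v| = √293 ≈ 17.117243
cos θ = -307 / (19.339080 · 17.117243) ≈ -0.92740
θ = arccos(-0.92740) ≈ 158.0°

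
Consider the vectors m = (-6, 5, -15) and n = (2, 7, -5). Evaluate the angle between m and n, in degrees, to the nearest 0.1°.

49.0

m · n = (-6)·2 + 5·7 + (-15)·(-5) = -12 + 35 + 75 = 98
|m|² = 36 + 25 + 225 = 286,  |m| = √286 ≈ 16.911535
|n|² = 4 + 49 + 25 = 78,  |n| = √78 ≈ 8.831761
cos θ = 98 / (16.911535 · 8.831761) ≈ 0.65614
θ = arccos(0.65614) ≈ 49.0°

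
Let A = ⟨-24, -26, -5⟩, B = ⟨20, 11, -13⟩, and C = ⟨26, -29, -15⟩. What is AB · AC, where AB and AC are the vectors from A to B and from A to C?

AB = B − A = (44, 37, -8)
AC = C − A = (50, -3, -10)
AB · AC = 44·50 + 37·(-3) + (-8)·(-10) = 2200 - 111 + 80 = 2169

2169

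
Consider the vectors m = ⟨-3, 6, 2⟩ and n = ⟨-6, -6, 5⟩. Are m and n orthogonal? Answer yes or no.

m · n = (-3)·(-6) + 6·(-6) + 2·5 = 18 - 36 + 10 = -8
Nonzero, so the vectors are not orthogonal.

no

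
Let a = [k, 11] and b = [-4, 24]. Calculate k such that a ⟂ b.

a · b = k·(-4) + 11·24 = 264 - 4k
Set equal to 0: -4k = -264, so k = 66.

66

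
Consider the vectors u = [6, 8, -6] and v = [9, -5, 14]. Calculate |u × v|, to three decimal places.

i: 8·14 - (-6)·(-5) = 112 - 30 = 82
j: (-6)·9 - 6·14 = -54 - 84 = -138
k: 6·(-5) - 8·9 = -30 - 72 = -102
u × v = (82, -138, -102)
|u × v| = √(82² + (-138)² + (-102)²) = √36172 ≈ 190.1894

190.189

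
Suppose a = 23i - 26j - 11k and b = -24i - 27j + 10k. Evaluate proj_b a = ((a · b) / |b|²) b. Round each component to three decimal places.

a · b = 23·(-24) + (-26)·(-27) + (-11)·10 = -552 + 702 - 110 = 40
|b|² = 576 + 729 + 100 = 1405
proj_b a = (40/1405) · (-24, -27, 10) ≈ (-0.683, -0.769, 0.285)

(-0.683, -0.769, 0.285)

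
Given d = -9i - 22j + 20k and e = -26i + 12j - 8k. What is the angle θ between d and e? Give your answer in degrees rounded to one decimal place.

d · e = (-9)·(-26) + (-22)·12 + 20·(-8) = 234 - 264 - 160 = -190
|d|² = 81 + 484 + 400 = 965,  |d| = √965 ≈ 31.064449
|e|² = 676 + 144 + 64 = 884,  |e| = √884 ≈ 29.732137
cos θ = -190 / (31.064449 · 29.732137) ≈ -0.20571
θ = arccos(-0.20571) ≈ 101.9°

101.9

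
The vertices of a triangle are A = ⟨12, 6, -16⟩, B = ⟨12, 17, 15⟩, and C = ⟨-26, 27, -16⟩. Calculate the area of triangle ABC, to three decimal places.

704.665

AB = (0, 11, 31),  AC = (-38, 21, 0)
i: 11·0 - 31·21 = 0 - 651 = -651
j: 31·(-38) - 0·0 = -1178 - 0 = -1178
k: 0·21 - 11·(-38) = 0 - (-418) = 418
AB × AC = (-651, -1178, 418)
|AB × AC| = √1986209 ≈ 1409.3293
area = ½ · 1409.3293 ≈ 704.665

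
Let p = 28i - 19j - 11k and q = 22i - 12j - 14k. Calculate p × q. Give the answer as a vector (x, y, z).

i: (-19)·(-14) - (-11)·(-12) = 266 - 132 = 134
j: (-11)·22 - 28·(-14) = -242 - (-392) = 150
k: 28·(-12) - (-19)·22 = -336 - (-418) = 82
p × q = (134, 150, 82)

(134, 150, 82)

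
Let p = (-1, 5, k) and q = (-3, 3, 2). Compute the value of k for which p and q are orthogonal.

p · q = (-1)·(-3) + 5·3 + k·2 = 18 + 2k
Set equal to 0: 2k = -18, so k = -9.

-9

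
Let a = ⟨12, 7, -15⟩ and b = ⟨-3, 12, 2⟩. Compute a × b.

i: 7·2 - (-15)·12 = 14 - (-180) = 194
j: (-15)·(-3) - 12·2 = 45 - 24 = 21
k: 12·12 - 7·(-3) = 144 - (-21) = 165
a × b = (194, 21, 165)

(194, 21, 165)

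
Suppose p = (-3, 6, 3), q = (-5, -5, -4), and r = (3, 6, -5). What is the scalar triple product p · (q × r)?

q × r:
i: (-5)·(-5) - (-4)·6 = 25 - (-24) = 49
j: (-4)·3 - (-5)·(-5) = -12 - 25 = -37
k: (-5)·6 - (-5)·3 = -30 - (-15) = -15
q × r = (49, -37, -15)
p · (q × r) = (-3)·49 + 6·(-37) + 3·(-15) = -147 - 222 - 45 = -414

-414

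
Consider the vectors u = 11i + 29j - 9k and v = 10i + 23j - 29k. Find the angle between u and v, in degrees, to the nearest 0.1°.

33.0

u · v = 11·10 + 29·23 + (-9)·(-29) = 110 + 667 + 261 = 1038
|u|² = 121 + 841 + 81 = 1043,  |u| = √1043 ≈ 32.295511
|v|² = 100 + 529 + 841 = 1470,  |v| = √1470 ≈ 38.340579
cos θ = 1038 / (32.295511 · 38.340579) ≈ 0.83829
θ = arccos(0.83829) ≈ 33.0°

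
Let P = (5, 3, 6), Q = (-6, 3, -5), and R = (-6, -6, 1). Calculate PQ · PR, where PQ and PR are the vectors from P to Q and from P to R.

PQ = Q − P = (-11, 0, -11)
PR = R − P = (-11, -9, -5)
PQ · PR = (-11)·(-11) + 0·(-9) + (-11)·(-5) = 121 + 0 + 55 = 176

176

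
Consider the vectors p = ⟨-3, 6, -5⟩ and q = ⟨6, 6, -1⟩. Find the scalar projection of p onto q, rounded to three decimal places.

2.692

p · q = (-3)·6 + 6·6 + (-5)·(-1) = -18 + 36 + 5 = 23
|q| = √(36 + 36 + 1) = √73 ≈ 8.5440
comp_q p = 23 / √73 ≈ 2.692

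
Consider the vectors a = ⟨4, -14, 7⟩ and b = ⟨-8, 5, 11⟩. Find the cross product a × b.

(-189, -100, -92)

i: (-14)·11 - 7·5 = -154 - 35 = -189
j: 7·(-8) - 4·11 = -56 - 44 = -100
k: 4·5 - (-14)·(-8) = 20 - 112 = -92
a × b = (-189, -100, -92)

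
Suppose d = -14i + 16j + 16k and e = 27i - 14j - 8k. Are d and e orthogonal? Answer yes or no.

d · e = (-14)·27 + 16·(-14) + 16·(-8) = -378 - 224 - 128 = -730
Nonzero, so the vectors are not orthogonal.

no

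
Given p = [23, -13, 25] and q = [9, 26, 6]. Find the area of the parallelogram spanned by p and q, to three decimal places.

1024.099

i: (-13)·6 - 25·26 = -78 - 650 = -728
j: 25·9 - 23·6 = 225 - 138 = 87
k: 23·26 - (-13)·9 = 598 - (-117) = 715
p × q = (-728, 87, 715)
|p × q| = √((-728)² + 87² + 715²) = √1048778 ≈ 1024.0986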